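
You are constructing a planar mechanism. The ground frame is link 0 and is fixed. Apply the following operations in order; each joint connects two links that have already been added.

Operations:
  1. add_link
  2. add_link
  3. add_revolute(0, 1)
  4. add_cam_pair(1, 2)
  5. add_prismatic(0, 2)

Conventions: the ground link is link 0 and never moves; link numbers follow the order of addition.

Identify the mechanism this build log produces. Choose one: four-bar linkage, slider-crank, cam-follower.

links: 3 (incl. ground); joints: 1 revolute, 1 prismatic, 1 higher (cam) pair, forming one closed loop
3 links, revolute + prismatic + higher pair in one loop → cam-follower

cam-follower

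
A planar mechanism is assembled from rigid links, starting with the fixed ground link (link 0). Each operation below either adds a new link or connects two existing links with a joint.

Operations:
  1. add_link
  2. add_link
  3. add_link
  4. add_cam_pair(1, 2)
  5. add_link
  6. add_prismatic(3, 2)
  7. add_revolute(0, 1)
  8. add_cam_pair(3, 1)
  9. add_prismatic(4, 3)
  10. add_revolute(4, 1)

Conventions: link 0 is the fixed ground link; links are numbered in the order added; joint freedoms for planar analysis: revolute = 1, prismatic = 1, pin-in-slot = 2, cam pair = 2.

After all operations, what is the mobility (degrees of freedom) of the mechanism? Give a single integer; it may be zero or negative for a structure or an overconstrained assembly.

link 0 = ground. State L|J1|J2 = 1|0|0
+link1  2|0|0
+link2  3|0|0
+link3  4|0|0
C(1,2) f=2→J2  4|0|1
+link4  5|0|1
P(3,2) f=1→J1  5|1|1
R(0,1) f=1→J1  5|2|1
C(3,1) f=2→J2  5|2|2
P(4,3) f=1→J1  5|3|2
R(4,1) f=1→J1  5|4|2
M = 3(5−1)−2·4−2 = 12−8−2 = 2

M = 2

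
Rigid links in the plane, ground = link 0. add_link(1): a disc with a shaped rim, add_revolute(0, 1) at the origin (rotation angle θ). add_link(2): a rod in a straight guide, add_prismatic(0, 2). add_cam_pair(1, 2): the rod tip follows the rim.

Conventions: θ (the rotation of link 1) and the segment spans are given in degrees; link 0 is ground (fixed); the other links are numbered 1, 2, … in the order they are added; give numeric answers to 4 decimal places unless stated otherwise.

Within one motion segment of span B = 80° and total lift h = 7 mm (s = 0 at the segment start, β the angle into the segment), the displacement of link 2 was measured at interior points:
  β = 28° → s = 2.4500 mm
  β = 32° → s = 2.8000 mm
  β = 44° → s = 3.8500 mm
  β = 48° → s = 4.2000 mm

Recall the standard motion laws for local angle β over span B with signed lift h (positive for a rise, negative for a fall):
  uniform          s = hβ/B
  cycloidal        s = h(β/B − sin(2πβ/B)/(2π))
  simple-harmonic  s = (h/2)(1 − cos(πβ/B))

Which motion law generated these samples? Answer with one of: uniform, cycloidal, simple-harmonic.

candidates at β/B = r: uniform s = h·r (linear in β); cycloidal s = h·(r − sin(2πr)/(2π)); simple-harmonic s = (h/2)(1 − cos(πr))
β=28°: printed 2.4500 | uniform 2.4500, cycloidal 1.5487, simple-harmonic 1.9110
β=32°: printed 2.8000 | uniform 2.8000, cycloidal 2.1452, simple-harmonic 2.4184
β=44°: printed 3.8500 | uniform 3.8500, cycloidal 4.1943, simple-harmonic 4.0475
β=48°: printed 4.2000 | uniform 4.2000, cycloidal 4.8548, simple-harmonic 4.5816
only one law matches every sample → uniform

uniform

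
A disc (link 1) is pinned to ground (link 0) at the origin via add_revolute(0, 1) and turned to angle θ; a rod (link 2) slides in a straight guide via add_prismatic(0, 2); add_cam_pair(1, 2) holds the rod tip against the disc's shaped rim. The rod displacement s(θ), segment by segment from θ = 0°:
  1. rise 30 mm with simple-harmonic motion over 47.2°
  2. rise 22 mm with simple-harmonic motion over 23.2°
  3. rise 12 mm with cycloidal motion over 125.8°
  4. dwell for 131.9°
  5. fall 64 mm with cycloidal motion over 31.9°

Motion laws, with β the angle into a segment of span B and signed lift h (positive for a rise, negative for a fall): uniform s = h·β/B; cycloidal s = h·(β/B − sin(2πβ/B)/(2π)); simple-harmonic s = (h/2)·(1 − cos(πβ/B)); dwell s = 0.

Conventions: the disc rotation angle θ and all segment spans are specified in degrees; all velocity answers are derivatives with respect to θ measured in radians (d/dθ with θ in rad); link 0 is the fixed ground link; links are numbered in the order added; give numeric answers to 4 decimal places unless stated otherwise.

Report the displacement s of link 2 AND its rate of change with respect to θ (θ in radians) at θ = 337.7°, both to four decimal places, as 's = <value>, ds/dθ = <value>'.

segment 1 (0° to 47.2°, simple-harmonic, h = 30) is passed completely: s = 0.0000 + (30) = 30.0000
segment 2 (47.2° to 70.4°, simple-harmonic, h = 22) is passed completely: s = 30.0000 + (22) = 52.0000
segment 3 (70.4° to 196.2°, cycloidal, h = 12) is passed completely: s = 52.0000 + (12) = 64.0000
segment 4 (196.2° to 328.1°, dwell): s unchanged at 64.0000
θ = 337.7° falls in segment 5 (328.1° to 360°, cycloidal, h = -64): β = 337.7 − 328.1 = 9.6°, B = 31.9°; Δs = -64·(0.3009 − sin(2π·0.3009)/(2π)) = -9.5916; s = 64.0000 − 9.5916 = 54.4084
velocity in seg [328.1°–360°] (cycloidal), θ in radians: β = 9.6° = 0.1676 rad, B = 31.9° = 0.5568 rad; ds/dθ = (h/B)(1 − cos(2πβ/B)) = ((-64)/0.5568)(1 − cos(2π·0.3009)) = -151.117895 mm/rad

s = 54.4084, ds/dθ = -151.1179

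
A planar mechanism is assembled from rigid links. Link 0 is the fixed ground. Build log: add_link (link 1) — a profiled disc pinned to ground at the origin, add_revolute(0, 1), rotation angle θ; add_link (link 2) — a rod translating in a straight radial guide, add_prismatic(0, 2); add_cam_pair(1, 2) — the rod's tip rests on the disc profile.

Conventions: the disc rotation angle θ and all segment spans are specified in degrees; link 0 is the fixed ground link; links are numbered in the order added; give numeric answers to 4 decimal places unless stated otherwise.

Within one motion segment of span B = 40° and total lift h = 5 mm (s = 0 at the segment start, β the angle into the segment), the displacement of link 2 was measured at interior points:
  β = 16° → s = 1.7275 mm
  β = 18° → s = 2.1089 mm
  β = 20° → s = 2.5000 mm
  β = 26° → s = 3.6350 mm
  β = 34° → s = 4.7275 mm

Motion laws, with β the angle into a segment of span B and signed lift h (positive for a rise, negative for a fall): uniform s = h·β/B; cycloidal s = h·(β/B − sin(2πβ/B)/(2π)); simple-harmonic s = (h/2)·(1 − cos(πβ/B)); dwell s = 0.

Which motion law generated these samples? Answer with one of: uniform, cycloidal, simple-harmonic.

candidates at β/B = r: uniform s = h·r (linear in β); cycloidal s = h·(r − sin(2πr)/(2π)); simple-harmonic s = (h/2)(1 − cos(πr))
β=16°: printed 1.7275 | uniform 2.0000, cycloidal 1.5323, simple-harmonic 1.7275
β=18°: printed 2.1089 | uniform 2.2500, cycloidal 2.0041, simple-harmonic 2.1089
β=20°: printed 2.5000 | uniform 2.5000, cycloidal 2.5000, simple-harmonic 2.5000
β=26°: printed 3.6350 | uniform 3.2500, cycloidal 3.8938, simple-harmonic 3.6350
β=34°: printed 4.7275 | uniform 4.2500, cycloidal 4.8938, simple-harmonic 4.7275
only one law matches every sample → simple-harmonic

simple-harmonic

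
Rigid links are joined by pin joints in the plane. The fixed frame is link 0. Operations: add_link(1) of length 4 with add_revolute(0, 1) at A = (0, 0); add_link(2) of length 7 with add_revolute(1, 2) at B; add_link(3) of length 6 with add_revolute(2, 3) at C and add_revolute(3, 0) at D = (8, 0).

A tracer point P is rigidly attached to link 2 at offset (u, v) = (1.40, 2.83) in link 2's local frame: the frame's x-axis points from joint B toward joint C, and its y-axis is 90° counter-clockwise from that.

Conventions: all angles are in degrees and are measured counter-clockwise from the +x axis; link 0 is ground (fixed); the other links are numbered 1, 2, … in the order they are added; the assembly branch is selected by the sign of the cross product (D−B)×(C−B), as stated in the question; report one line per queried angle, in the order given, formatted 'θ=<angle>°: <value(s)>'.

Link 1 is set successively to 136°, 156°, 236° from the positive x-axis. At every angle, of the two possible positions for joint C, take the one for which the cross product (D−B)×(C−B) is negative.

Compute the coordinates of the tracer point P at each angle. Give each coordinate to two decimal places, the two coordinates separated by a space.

A=(0,0), D=(8.00,0)
θ=136°: B = A + 4.00·(cos136°, sin136°) = (-2.8774, 2.7786)
θ=136°: |BD| = 11.2267
θ=136°: circle(B,7.00) ∩ circle(D,6.00): a=6.1923, h=3.2643
θ=136°:   candidates: C₊=(3.9302,4.4087) cross=36.647; C₋=(2.3144,-1.9167) cross=-36.647
θ=136°:   branch - wants cross < 0 → take C=(2.3144,-1.9167) (cross=-36.647)
θ=136°: ex = (C−B)/|BC| = (0.7417,-0.6708); ey = (0.6708,0.7417)
θ=136°: P = B + 1.40·ex + 2.83·ey = (0.0592,3.9385)
θ=156°: B = A + 4.00·(cos156°, sin156°) = (-3.6542, 1.6269)
θ=156°: |BD| = 11.7672
θ=156°: circle(B,7.00) ∩ circle(D,6.00): a=6.4360, h=2.7528
θ=156°:   candidates: C₊=(3.1006,3.4635) cross=32.393; C₋=(2.3394,-1.9893) cross=-32.393
θ=156°:   branch - wants cross < 0 → take C=(2.3394,-1.9893) (cross=-32.393)
θ=156°: ex = (C−B)/|BC| = (0.8562,-0.5166); ey = (0.5166,0.8562)
θ=156°: P = B + 1.40·ex + 2.83·ey = (-0.9935,3.3268)
θ=236°: B = A + 4.00·(cos236°, sin236°) = (-2.2368, -3.3162)
θ=236°: |BD| = 10.7605
θ=236°: circle(B,7.00) ∩ circle(D,6.00): a=5.9843, h=3.6315
θ=236°:   candidates: C₊=(2.3371,1.9829) cross=39.077; C₋=(4.5754,-4.9267) cross=-39.077
θ=236°:   branch - wants cross < 0 → take C=(4.5754,-4.9267) (cross=-39.077)
θ=236°: ex = (C−B)/|BC| = (0.9732,-0.2301); ey = (0.2301,0.9732)
θ=236°: P = B + 1.40·ex + 2.83·ey = (-0.2232,-0.8842)

θ=136°: 0.06 3.94
θ=156°: -0.99 3.33
θ=236°: -0.22 -0.88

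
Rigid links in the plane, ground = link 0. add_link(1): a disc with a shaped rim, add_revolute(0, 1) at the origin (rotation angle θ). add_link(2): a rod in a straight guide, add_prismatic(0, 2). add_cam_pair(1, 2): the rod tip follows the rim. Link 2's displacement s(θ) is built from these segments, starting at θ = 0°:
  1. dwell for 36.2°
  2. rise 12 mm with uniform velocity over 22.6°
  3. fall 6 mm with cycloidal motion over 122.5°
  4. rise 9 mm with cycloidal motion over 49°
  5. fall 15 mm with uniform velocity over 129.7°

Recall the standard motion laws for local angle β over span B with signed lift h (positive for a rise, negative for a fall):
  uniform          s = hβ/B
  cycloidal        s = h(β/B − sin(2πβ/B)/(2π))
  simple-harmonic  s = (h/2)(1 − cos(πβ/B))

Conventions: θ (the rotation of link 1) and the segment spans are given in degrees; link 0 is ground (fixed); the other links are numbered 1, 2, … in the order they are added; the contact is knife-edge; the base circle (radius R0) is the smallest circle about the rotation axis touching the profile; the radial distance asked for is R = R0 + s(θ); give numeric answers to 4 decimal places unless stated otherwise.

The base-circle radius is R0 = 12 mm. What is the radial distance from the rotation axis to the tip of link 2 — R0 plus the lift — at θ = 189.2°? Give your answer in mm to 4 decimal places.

segment 1 (0° to 36.2°, dwell): s unchanged at 0.0000
segment 2 (36.2° to 58.8°, uniform, h = 12) is passed completely: s = 0.0000 + (12) = 12.0000
segment 3 (58.8° to 181.3°, cycloidal, h = -6) is passed completely: s = 12.0000 + (-6) = 6.0000
θ = 189.2° falls in segment 4 (181.3° to 230.3°, cycloidal, h = 9): β = 189.2 − 181.3 = 7.9°, B = 49°; Δs = 9·(0.1612 − sin(2π·0.1612)/(2π)) = 0.2357; s = 6.0000 + 0.2357 = 6.2357
R = R0 + s = 12 + 6.2357 = 18.2357

18.2357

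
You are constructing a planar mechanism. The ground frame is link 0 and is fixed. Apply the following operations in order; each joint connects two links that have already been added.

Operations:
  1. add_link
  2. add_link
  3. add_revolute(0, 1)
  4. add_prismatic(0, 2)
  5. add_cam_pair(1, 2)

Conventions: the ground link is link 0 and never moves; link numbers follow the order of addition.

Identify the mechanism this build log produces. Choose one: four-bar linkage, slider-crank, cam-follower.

links: 3 (incl. ground); joints: 1 revolute, 1 prismatic, 1 higher (cam) pair, forming one closed loop
3 links, revolute + prismatic + higher pair in one loop → cam-follower

cam-follower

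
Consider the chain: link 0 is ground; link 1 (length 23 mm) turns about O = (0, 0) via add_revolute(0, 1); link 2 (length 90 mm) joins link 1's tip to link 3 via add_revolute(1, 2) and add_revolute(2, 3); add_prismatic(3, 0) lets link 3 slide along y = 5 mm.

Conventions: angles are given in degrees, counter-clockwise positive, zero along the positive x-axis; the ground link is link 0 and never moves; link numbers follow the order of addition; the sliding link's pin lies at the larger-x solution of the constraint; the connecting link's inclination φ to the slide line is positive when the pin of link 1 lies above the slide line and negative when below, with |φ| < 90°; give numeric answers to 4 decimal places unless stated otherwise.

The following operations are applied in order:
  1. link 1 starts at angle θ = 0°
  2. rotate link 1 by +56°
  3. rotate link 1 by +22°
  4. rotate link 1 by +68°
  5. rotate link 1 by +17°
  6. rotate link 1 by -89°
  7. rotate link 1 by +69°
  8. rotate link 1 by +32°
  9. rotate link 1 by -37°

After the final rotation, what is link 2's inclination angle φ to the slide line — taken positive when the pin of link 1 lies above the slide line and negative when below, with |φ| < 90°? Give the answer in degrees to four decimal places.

geometry: r = 23 mm, L = 90 mm, e = 5 mm; θ starts at 0°
rotate link 1 by +56°: θ ← 0° +56° = 56°
rotate link 1 by +22°: θ ← 56° +22° = 78°
rotate link 1 by +68°: θ ← 78° +68° = 146°
rotate link 1 by +17°: θ ← 146° +17° = 163°
rotate link 1 by -89°: θ ← 163° -89° = 74°
rotate link 1 by +69°: θ ← 74° +69° = 143°
rotate link 1 by +32°: θ ← 143° +32° = 175°
rotate link 1 by -37°: θ ← 175° -37° = 138°
h = r sin θ − e = 15.390004 − 5 = 10.390004
sin φ = h / L = 10.390004 / 90 = 0.11544449
φ = arcsin(0.11544449) = 6.629263°

6.6293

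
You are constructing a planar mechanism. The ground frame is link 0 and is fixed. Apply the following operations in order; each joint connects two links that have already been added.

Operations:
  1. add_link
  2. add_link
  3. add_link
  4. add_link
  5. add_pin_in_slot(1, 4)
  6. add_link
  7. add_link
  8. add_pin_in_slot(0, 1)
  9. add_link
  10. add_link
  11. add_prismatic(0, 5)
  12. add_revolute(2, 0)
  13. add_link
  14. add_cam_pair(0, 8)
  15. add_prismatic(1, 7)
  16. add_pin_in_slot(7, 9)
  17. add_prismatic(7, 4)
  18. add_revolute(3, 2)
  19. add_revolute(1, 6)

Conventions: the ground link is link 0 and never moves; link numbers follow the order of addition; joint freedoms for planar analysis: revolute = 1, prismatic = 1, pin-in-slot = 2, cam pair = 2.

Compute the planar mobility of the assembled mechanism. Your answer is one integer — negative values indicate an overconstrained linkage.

(L,J1,J2)=(1,0,0); link0 fixed
link1: (2,0,0)
link2: (3,0,0)
link3: (4,0,0)
link4: (5,0,0)
PS 1-4 [J2]: (5,0,1)
link5: (6,0,1)
link6: (7,0,1)
PS 0-1 [J2]: (7,0,2)
link7: (8,0,2)
link8: (9,0,2)
P 0-5 [J1]: (9,1,2)
R 2-0 [J1]: (9,2,2)
link9: (10,2,2)
C 0-8 [J2]: (10,2,3)
P 1-7 [J1]: (10,3,3)
PS 7-9 [J2]: (10,3,4)
P 7-4 [J1]: (10,4,4)
R 3-2 [J1]: (10,5,4)
R 1-6 [J1]: (10,6,4)
Grübler: 3·9 − 2·6 − 4 = 11

M = 11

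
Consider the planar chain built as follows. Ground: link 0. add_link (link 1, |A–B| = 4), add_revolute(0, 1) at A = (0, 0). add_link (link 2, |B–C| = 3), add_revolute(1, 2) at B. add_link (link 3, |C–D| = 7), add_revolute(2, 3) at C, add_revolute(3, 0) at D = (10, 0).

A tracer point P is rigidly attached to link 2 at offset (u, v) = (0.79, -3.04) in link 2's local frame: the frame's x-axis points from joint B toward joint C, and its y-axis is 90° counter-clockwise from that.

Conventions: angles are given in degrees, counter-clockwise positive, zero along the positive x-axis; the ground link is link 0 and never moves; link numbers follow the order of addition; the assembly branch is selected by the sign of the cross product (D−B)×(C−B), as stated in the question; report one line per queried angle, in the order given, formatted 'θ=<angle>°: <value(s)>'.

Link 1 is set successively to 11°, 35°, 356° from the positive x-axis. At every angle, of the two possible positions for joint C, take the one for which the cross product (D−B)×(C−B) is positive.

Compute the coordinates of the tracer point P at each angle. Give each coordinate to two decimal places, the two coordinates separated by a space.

A=(0,0), D=(10.00,0)
θ=11°: B = A + 4.00·(cos11°, sin11°) = (3.9265, 0.7632)
θ=11°: |BD| = 6.1213
θ=11°: circle(B,3.00) ∩ circle(D,7.00): a=-0.2067, h=2.9929
θ=11°:   candidates: C₊=(4.0946,3.7585) cross=18.320; C₋=(3.3483,-2.1805) cross=-18.320
θ=11°:   branch + wants cross > 0 → take C=(4.0946,3.7585) (cross=18.320)
θ=11°: ex = (C−B)/|BC| = (0.0560,0.9984); ey = (-0.9984,0.0560)
θ=11°: P = B + 0.79·ex + -3.04·ey = (7.0060,1.3816)
θ=35°: B = A + 4.00·(cos35°, sin35°) = (3.2766, 2.2943)
θ=35°: |BD| = 7.1041
θ=35°: circle(B,3.00) ∩ circle(D,7.00): a=0.7367, h=2.9081
θ=35°:   candidates: C₊=(4.9131,4.8087) cross=20.660; C₋=(3.0347,-0.6959) cross=-20.660
θ=35°:   branch + wants cross > 0 → take C=(4.9131,4.8087) (cross=20.660)
θ=35°: ex = (C−B)/|BC| = (0.5455,0.8381); ey = (-0.8381,0.5455)
θ=35°: P = B + 0.79·ex + -3.04·ey = (6.2554,1.2981)
θ=356°: B = A + 4.00·(cos356°, sin356°) = (3.9903, -0.2790)
θ=356°: |BD| = 6.0162
θ=356°: circle(B,3.00) ∩ circle(D,7.00): a=-0.3162, h=2.9833
θ=356°:   candidates: C₊=(3.5360,2.6864) cross=17.948; C₋=(3.8127,-3.2738) cross=-17.948
θ=356°:   branch + wants cross > 0 → take C=(3.5360,2.6864) (cross=17.948)
θ=356°: ex = (C−B)/|BC| = (-0.1514,0.9885); ey = (-0.9885,-0.1514)
θ=356°: P = B + 0.79·ex + -3.04·ey = (6.8756,0.9622)

θ=11°: 7.01 1.38
θ=35°: 6.26 1.30
θ=356°: 6.88 0.96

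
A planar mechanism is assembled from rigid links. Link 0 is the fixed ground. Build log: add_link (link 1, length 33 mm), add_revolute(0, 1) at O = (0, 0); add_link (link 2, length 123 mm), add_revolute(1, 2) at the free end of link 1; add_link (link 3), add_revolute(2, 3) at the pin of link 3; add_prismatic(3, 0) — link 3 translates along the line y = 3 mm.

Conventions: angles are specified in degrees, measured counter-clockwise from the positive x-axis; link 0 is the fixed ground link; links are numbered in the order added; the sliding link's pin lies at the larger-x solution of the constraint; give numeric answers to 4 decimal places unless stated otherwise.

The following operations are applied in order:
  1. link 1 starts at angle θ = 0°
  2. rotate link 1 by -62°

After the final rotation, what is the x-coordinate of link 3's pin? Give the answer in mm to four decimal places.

geometry: r = 33 mm, L = 123 mm, e = 3 mm; θ starts at 0°
rotate link 1 by -62°: θ ← 0° -62° = -62°
crank pin P = (r cos θ, r sin θ) = (15.492562, -29.137271)
h = r sin θ − e = -29.137271 − 3 = -32.137271
x = r cos θ + √(L² − h²) = 15.492562 + 118.727401 = 134.219963

134.2200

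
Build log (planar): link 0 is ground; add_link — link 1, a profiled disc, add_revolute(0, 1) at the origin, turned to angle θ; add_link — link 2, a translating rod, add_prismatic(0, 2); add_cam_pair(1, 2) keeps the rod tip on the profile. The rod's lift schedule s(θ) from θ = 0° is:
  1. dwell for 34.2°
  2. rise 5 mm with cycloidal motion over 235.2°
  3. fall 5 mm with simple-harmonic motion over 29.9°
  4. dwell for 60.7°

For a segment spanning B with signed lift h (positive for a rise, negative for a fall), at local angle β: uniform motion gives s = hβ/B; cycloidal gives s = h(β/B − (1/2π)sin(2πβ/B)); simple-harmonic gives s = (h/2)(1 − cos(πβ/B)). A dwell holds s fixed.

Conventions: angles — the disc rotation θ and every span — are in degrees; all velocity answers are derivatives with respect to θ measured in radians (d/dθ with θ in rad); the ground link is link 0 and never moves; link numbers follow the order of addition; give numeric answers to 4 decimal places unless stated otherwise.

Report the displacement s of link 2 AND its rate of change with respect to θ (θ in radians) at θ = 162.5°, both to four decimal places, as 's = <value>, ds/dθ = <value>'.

seg 1 [0°–34.2°] dwell: s stays 0.0000
seg 2 [34.2°–269.4°] cycloidal, h=5: θ=162.5° here. β=128.3, B=235.2. 5·(0.5455 − sin(2π·0.5455)/(2π)) = 2.9518 → s = 2.9518
velocity in seg [34.2°–269.4°] (cycloidal), θ in radians: β = 128.3° = 2.2393 rad, B = 235.2° = 4.1050 rad; ds/dθ = (h/B)(1 − cos(2πβ/B)) = (5/4.1050)(1 − cos(2π·0.5455)) = 2.386623 mm/rad

s = 2.9518, ds/dθ = 2.3866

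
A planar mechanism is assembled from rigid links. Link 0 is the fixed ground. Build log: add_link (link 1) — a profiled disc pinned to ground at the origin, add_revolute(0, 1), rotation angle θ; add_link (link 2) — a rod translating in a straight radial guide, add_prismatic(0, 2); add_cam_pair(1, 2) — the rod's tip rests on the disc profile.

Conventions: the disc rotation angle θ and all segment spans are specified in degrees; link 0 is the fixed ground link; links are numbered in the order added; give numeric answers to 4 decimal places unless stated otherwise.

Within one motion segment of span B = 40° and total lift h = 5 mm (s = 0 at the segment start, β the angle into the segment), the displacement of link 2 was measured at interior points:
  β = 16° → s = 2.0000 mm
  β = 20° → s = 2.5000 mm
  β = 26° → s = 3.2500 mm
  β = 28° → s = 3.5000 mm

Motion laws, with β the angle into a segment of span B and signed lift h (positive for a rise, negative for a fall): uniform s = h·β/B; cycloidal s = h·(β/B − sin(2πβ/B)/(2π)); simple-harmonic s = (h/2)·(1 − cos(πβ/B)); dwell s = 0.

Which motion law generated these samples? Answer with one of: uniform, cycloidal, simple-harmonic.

candidates at β/B = r: uniform s = h·r (linear in β); cycloidal s = h·(r − sin(2πr)/(2π)); simple-harmonic s = (h/2)(1 − cos(πr))
β=16°: printed 2.0000 | uniform 2.0000, cycloidal 1.5323, simple-harmonic 1.7275
β=20°: printed 2.5000 | uniform 2.5000, cycloidal 2.5000, simple-harmonic 2.5000
β=26°: printed 3.2500 | uniform 3.2500, cycloidal 3.8938, simple-harmonic 3.6350
β=28°: printed 3.5000 | uniform 3.5000, cycloidal 4.2568, simple-harmonic 3.9695
only one law matches every sample → uniform

uniform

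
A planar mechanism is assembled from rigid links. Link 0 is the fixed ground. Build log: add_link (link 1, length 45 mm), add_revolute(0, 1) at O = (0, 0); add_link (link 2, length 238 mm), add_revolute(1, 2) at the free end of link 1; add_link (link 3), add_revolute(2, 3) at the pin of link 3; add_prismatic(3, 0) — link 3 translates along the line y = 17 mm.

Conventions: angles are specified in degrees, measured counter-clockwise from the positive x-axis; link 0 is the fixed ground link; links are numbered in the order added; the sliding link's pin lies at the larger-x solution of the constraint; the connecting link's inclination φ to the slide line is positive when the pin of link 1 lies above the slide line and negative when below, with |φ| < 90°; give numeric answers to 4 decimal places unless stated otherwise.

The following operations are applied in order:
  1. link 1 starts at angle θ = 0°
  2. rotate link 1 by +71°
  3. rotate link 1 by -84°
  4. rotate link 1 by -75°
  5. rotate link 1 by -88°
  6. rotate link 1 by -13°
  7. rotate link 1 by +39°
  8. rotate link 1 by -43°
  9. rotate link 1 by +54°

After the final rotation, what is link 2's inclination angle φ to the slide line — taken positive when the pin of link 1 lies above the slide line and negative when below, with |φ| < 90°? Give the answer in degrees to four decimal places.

geometry: r = 45 mm, L = 238 mm, e = 17 mm; θ starts at 0°
rotate link 1 by +71°: θ ← 0° +71° = 71°
rotate link 1 by -84°: θ ← 71° -84° = -13°
rotate link 1 by -75°: θ ← -13° -75° = -88°
rotate link 1 by -88°: θ ← -88° -88° = -176°
rotate link 1 by -13°: θ ← -176° -13° = -189°
rotate link 1 by +39°: θ ← -189° +39° = -150°
rotate link 1 by -43°: θ ← -150° -43° = -193°
rotate link 1 by +54°: θ ← -193° +54° = -139°
h = r sin θ − e = -29.522656 − 17 = -46.522656
sin φ = h / L = -46.522656 / 238 = -0.19547335
φ = arcsin(-0.19547335) = -11.272376°

-11.2724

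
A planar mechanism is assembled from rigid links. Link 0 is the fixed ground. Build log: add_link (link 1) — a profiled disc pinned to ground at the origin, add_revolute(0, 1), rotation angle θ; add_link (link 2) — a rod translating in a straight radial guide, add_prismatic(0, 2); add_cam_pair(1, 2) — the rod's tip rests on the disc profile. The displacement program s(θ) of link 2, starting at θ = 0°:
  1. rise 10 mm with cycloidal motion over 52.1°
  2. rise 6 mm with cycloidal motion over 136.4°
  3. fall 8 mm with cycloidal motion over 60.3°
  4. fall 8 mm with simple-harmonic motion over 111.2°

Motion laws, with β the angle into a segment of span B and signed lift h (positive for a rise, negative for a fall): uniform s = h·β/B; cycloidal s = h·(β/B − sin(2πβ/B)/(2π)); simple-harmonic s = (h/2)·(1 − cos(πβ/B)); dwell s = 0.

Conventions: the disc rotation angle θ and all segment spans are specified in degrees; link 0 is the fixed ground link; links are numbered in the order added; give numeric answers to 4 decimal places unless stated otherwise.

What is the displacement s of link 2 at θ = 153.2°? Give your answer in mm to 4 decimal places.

seg 1 [0°–52.1°] cycloidal, h=10: full span → s += 10 → s = 10.0000
seg 2 [52.1°–188.5°] cycloidal, h=6: θ=153.2° here. β=101.1, B=136.4. 6·(0.7412 − sin(2π·0.7412)/(2π)) = 5.4007 → s = 15.4007

15.4007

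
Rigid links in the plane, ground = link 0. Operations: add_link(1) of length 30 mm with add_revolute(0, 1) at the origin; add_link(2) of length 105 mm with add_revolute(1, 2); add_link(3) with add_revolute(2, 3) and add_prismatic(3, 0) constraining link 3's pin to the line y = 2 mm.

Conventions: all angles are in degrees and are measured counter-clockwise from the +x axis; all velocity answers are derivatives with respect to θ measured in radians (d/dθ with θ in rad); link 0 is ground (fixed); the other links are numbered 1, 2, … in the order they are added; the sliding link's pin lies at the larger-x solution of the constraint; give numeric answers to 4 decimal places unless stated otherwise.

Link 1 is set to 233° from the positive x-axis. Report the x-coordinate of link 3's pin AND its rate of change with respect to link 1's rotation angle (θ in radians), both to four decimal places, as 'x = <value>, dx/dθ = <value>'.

geometry: r = 30 mm, L = 105 mm, e = 2 mm
crank pin P = (r cos θ, r sin θ) = (-18.054451, -23.959065)
h = r sin θ − e = -23.959065 − 2 = -25.959065
x = r cos θ + √(L² − h²) = -18.054451 + 101.740488 = 83.686037
dx/dθ = −r sin θ − h·r cos θ/√(L² − h²) (θ in radians; h = -25.959065) = 19.352476

x = 83.6860, dx/dθ = 19.3525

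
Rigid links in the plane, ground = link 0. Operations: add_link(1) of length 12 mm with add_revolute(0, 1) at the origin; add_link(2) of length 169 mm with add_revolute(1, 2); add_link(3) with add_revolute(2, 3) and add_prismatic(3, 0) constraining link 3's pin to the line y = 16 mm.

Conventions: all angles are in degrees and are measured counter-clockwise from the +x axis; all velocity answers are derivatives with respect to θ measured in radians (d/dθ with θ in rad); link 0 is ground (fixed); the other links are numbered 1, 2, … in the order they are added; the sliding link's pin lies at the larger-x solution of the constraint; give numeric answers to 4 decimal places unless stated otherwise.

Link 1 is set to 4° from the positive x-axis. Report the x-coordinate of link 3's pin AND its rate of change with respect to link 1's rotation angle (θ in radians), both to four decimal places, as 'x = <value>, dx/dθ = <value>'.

geometry: r = 12 mm, L = 169 mm, e = 16 mm
crank pin P = (r cos θ, r sin θ) = (11.970769, 0.837078)
h = r sin θ − e = 0.837078 − 16 = -15.162922
x = r cos θ + √(L² − h²) = 11.970769 + 168.318406 = 180.289175
dx/dθ = −r sin θ − h·r cos θ/√(L² − h²) (θ in radians; h = -15.162922) = 0.241306

x = 180.2892, dx/dθ = 0.2413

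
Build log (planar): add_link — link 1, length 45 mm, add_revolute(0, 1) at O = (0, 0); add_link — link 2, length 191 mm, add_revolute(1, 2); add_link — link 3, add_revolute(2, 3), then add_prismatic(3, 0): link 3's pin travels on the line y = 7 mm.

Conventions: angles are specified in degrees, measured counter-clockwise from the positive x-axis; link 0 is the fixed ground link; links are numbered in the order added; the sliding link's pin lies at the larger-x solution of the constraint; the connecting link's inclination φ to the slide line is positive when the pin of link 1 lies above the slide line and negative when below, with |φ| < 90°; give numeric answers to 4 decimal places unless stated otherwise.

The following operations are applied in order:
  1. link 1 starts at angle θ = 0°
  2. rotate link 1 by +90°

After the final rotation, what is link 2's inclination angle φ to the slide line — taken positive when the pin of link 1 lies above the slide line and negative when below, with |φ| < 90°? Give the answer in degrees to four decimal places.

geometry: r = 45 mm, L = 191 mm, e = 7 mm; θ starts at 0°
rotate link 1 by +90°: θ ← 0° +90° = 90°
h = r sin θ − e = 45.000000 − 7 = 38.000000
sin φ = h / L = 38.000000 / 191 = 0.19895288
φ = arcsin(0.19895288) = 11.475733°

11.4757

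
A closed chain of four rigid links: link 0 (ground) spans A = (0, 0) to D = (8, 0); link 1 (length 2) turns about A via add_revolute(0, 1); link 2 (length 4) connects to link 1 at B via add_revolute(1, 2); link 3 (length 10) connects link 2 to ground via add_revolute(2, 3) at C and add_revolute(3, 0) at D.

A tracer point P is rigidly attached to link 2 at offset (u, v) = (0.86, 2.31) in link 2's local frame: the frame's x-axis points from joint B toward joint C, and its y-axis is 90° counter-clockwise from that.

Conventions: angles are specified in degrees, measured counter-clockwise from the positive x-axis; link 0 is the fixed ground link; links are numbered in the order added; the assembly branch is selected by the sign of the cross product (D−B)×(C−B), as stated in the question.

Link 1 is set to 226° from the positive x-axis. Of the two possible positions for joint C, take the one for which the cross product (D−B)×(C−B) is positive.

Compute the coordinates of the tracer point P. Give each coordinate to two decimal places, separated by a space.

A=(0,0), D=(8.00,0)
B = A + 2.00·(cos226°, sin226°) = (-1.3893, -1.4387)
|BD| = 9.4989
circle(B,4.00) ∩ circle(D,10.00): a=0.3279, h=3.9865
  candidates: C₊=(-1.6690,2.5515) cross=37.868; C₋=(-0.4614,-5.3296) cross=-37.868
  branch + wants cross > 0 → take C=(-1.6690,2.5515) (cross=37.868)
ex = (C−B)/|BC| = (-0.0699,0.9976); ey = (-0.9976,-0.0699)
P = B + 0.86·ex + 2.31·ey = (-3.7538,-0.7423)

-3.75 -0.74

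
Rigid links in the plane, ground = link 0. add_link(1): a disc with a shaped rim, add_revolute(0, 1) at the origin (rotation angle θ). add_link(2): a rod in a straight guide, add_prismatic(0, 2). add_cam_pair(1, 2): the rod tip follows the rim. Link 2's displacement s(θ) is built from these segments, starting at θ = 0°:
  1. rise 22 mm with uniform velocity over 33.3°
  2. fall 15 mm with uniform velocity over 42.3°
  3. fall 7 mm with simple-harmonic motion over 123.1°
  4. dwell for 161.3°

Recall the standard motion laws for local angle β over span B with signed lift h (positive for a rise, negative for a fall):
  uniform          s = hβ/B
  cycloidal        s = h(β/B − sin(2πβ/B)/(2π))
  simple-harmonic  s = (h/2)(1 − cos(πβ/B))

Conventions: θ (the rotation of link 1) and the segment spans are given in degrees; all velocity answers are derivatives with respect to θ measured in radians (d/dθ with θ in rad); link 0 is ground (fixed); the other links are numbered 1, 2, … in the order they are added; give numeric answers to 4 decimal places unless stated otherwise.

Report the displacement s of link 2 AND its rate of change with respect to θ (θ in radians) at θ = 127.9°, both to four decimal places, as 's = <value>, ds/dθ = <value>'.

segment 1 (0° to 33.3°, uniform, h = 22) is passed completely: s = 0.0000 + (22) = 22.0000
segment 2 (33.3° to 75.6°, uniform, h = -15) is passed completely: s = 22.0000 + (-15) = 7.0000
θ = 127.9° falls in segment 3 (75.6° to 198.7°, simple-harmonic, h = -7): β = 127.9 − 75.6 = 52.3°, B = 123.1°; Δs = -7/2·(1 − cos(π·0.4249)) = -2.6814; s = 7.0000 − 2.6814 = 4.3186
velocity in seg [75.6°–198.7°] (simple-harmonic), θ in radians: β = 52.3° = 0.9128 rad, B = 123.1° = 2.1485 rad; ds/dθ = (πh/(2B)) sin(πβ/B) = (π·(-7)/(2·2.1485)) sin(π·0.4249) = -4.975851 mm/rad

s = 4.3186, ds/dθ = -4.9759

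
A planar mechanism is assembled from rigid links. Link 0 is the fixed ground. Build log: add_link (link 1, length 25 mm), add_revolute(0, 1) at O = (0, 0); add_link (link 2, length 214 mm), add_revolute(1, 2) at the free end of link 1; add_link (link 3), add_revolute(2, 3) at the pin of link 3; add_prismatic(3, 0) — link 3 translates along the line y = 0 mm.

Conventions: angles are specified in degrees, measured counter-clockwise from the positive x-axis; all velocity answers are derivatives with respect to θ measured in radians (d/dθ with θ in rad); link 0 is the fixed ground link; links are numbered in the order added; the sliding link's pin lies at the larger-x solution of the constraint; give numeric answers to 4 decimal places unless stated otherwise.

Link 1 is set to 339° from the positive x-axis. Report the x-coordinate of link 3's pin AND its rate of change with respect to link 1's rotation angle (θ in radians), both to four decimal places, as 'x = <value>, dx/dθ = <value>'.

geometry: r = 25 mm, L = 214 mm, e = 0 mm
crank pin P = (r cos θ, r sin θ) = (23.339511, -8.959199)
h = r sin θ − e = -8.959199 − 0 = -8.959199
x = r cos θ + √(L² − h²) = 23.339511 + 213.812377 = 237.151888
dx/dθ = −r sin θ − h·r cos θ/√(L² − h²) (θ in radians; h = -8.959199) = 9.937174

x = 237.1519, dx/dθ = 9.9372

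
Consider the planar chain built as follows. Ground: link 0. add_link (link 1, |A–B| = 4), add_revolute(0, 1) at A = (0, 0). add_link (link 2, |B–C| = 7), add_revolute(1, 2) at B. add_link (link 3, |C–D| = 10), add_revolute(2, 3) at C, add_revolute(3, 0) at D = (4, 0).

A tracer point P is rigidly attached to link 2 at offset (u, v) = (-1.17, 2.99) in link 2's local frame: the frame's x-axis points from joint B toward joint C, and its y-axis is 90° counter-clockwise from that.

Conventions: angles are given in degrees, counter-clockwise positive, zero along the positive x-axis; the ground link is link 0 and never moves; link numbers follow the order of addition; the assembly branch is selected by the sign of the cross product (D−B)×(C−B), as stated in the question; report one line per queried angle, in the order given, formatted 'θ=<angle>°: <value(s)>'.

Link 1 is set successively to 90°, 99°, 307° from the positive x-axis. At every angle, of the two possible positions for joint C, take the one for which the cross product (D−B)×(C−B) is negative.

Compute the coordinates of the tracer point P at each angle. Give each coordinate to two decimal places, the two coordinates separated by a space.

A=(0,0), D=(4.00,0)
θ=90°: B = A + 4.00·(cos90°, sin90°) = (0.0000, 4.0000)
θ=90°: |BD| = 5.6569
θ=90°: circle(B,7.00) ∩ circle(D,10.00): a=-1.6794, h=6.7956
θ=90°:   candidates: C₊=(3.6177,9.9927) cross=38.442; C₋=(-5.9927,0.3823) cross=-38.442
θ=90°:   branch - wants cross < 0 → take C=(-5.9927,0.3823) (cross=-38.442)
θ=90°: ex = (C−B)/|BC| = (-0.8561,-0.5168); ey = (0.5168,-0.8561)
θ=90°: P = B + -1.17·ex + 2.99·ey = (2.5469,2.0449)
θ=99°: B = A + 4.00·(cos99°, sin99°) = (-0.6257, 3.9508)
θ=99°: |BD| = 6.0832
θ=99°: circle(B,7.00) ∩ circle(D,10.00): a=-1.1502, h=6.9049
θ=99°:   candidates: C₊=(2.9840,9.9483) cross=42.004; C₋=(-5.9847,-0.5527) cross=-42.004
θ=99°:   branch - wants cross < 0 → take C=(-5.9847,-0.5527) (cross=-42.004)
θ=99°: ex = (C−B)/|BC| = (-0.7656,-0.6434); ey = (0.6434,-0.7656)
θ=99°: P = B + -1.17·ex + 2.99·ey = (2.1936,2.4144)
θ=307°: B = A + 4.00·(cos307°, sin307°) = (2.4073, -3.1945)
θ=307°: |BD| = 3.5696
θ=307°: circle(B,7.00) ∩ circle(D,10.00): a=-5.3589, h=4.5036
θ=307°:   candidates: C₊=(-4.0143,-5.9809) cross=16.076; C₋=(4.0465,-9.9999) cross=-16.076
θ=307°:   branch - wants cross < 0 → take C=(4.0465,-9.9999) (cross=-16.076)
θ=307°: ex = (C−B)/|BC| = (0.2342,-0.9722); ey = (0.9722,0.2342)
θ=307°: P = B + -1.17·ex + 2.99·ey = (5.0401,-1.3569)

θ=90°: 2.55 2.04
θ=99°: 2.19 2.41
θ=307°: 5.04 -1.36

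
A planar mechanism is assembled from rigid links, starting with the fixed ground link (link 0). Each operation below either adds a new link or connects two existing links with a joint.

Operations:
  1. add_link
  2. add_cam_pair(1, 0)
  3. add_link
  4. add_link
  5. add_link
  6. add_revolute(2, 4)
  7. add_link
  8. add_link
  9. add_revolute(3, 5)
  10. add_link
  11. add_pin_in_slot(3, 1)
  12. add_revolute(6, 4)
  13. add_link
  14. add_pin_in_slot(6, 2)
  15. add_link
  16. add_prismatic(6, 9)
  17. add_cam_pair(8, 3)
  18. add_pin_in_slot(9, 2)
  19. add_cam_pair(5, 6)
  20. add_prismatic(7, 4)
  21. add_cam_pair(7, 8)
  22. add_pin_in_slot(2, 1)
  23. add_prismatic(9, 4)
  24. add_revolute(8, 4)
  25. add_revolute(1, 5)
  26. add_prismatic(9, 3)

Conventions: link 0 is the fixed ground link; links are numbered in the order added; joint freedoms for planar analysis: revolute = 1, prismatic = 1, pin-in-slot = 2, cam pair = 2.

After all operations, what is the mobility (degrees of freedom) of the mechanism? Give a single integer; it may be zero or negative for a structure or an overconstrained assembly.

link 0 = ground. State L|J1|J2 = 1|0|0
+link1  2|0|0
C(1,0) f=2→J2  2|0|1
+link2  3|0|1
+link3  4|0|1
+link4  5|0|1
R(2,4) f=1→J1  5|1|1
+link5  6|1|1
+link6  7|1|1
R(3,5) f=1→J1  7|2|1
+link7  8|2|1
PS(3,1) f=2→J2  8|2|2
R(6,4) f=1→J1  8|3|2
+link8  9|3|2
PS(6,2) f=2→J2  9|3|3
+link9  10|3|3
P(6,9) f=1→J1  10|4|3
C(8,3) f=2→J2  10|4|4
PS(9,2) f=2→J2  10|4|5
C(5,6) f=2→J2  10|4|6
P(7,4) f=1→J1  10|5|6
C(7,8) f=2→J2  10|5|7
PS(2,1) f=2→J2  10|5|8
P(9,4) f=1→J1  10|6|8
R(8,4) f=1→J1  10|7|8
R(1,5) f=1→J1  10|8|8
P(9,3) f=1→J1  10|9|8
M = 3(10−1)−2·9−8 = 27−18−8 = 1

M = 1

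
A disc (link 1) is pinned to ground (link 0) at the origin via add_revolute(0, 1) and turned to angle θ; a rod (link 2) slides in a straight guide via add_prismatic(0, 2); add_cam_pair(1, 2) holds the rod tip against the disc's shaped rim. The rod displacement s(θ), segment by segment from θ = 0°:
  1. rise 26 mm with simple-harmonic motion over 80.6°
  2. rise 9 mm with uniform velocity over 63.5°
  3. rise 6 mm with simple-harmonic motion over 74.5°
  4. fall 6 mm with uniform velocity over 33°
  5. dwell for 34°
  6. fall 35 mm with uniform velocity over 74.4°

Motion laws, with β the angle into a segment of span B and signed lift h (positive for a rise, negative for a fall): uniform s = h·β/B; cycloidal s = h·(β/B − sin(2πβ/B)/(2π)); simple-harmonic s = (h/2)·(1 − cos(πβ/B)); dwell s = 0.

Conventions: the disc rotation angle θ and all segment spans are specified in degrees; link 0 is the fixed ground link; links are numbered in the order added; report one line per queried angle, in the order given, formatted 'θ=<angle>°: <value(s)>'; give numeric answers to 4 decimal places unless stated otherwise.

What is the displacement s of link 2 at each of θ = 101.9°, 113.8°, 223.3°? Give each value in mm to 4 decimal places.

segment 1 (0° to 80.6°, simple-harmonic, h = 26) is passed completely: s = 0.0000 + (26) = 26.0000
θ = 101.9° falls in segment 2 (80.6° to 144.1°, uniform, h = 9): β = 101.9 − 80.6 = 21.3°, B = 63.5°; Δs = 9·21.3/63.5 = 3.0189; s = 26.0000 + 3.0189 = 29.0189
θ = 113.8° falls in segment 2 (80.6° to 144.1°, uniform, h = 9): β = 113.8 − 80.6 = 33.2°, B = 63.5°; Δs = 9·33.2/63.5 = 4.7055; s = 26.0000 + 4.7055 = 30.7055
segment 2 (80.6° to 144.1°, uniform, h = 9) is passed completely: s = 26.0000 + (9) = 35.0000
segment 3 (144.1° to 218.6°, simple-harmonic, h = 6) is passed completely: s = 35.0000 + (6) = 41.0000
θ = 223.3° falls in segment 4 (218.6° to 251.6°, uniform, h = -6): β = 223.3 − 218.6 = 4.7°, B = 33°; Δs = -6·4.7/33 = -0.8545; s = 41.0000 − 0.8545 = 40.1455

θ=101.9°: 29.0189
θ=113.8°: 30.7055
θ=223.3°: 40.1455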